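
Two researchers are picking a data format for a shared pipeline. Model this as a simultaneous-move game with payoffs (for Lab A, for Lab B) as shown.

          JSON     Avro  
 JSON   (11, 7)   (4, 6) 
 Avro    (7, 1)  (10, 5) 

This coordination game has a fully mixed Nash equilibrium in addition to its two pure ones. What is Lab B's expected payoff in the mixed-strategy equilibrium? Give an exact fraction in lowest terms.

29/5

Lab A mixes with probability p on JSON, chosen so Lab B is indifferent: 7p + 1(1−p) = 6p + 5(1−p) gives p = 4/5.
Lab B's expected payoff is 7·4/5 + 1·1/5 = 29/5.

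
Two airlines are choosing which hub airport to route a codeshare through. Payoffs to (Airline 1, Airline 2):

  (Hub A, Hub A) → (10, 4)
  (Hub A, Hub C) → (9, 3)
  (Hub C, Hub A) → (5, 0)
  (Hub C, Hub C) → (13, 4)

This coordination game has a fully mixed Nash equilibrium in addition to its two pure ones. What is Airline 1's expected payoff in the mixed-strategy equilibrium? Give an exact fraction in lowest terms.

Airline 2 mixes with probability q on Hub A, chosen so Airline 1 is indifferent: 10q + 9(1−q) = 5q + 13(1−q) gives q = 4/9.
Airline 1's expected payoff (from either row, since indifferent) is 10·4/9 + 9·5/9 = 85/9.

85/9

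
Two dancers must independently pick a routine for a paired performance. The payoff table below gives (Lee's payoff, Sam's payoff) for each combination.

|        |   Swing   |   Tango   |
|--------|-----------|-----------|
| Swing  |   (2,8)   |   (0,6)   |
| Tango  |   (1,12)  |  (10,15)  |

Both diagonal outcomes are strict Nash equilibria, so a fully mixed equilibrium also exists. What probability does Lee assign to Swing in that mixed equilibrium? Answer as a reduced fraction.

Lee's mix p on Swing must make Sam indifferent between Swing and Tango.
Sam's payoff from Swing: 8p + 12(1−p). From Tango: 6p + 15(1−p).
Set equal: 2p = 3(1−p) → p = 3/5.

3/5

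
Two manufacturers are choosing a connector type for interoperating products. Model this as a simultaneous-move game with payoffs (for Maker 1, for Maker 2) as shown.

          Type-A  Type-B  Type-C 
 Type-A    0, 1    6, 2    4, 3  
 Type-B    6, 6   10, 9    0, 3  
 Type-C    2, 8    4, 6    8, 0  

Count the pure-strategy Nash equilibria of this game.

1

Both Type-B: Maker 1 gets 10 (best alternative 6); Maker 2 gets 9 (best alternative 6). Neither deviates — NE.
Both Type-A is not a NE: Maker 1 would switch to Type-B (6 > 0).
No other cell survives both best-response checks, so there is 1 pure NE.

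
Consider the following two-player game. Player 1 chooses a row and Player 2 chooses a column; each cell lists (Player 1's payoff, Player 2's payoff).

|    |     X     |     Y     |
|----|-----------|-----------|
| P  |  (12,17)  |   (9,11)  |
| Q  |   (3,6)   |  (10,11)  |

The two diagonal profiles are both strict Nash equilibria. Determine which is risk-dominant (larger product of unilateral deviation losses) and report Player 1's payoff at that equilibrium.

12

At (P, X): Player 1 loses 12 − 3 = 9 by deviating; Player 2 loses 17 − 11 = 6. Product = 9·6 = 54.
At (Q, Y): Player 1 loses 10 − 9 = 1 by deviating; Player 2 loses 11 − 6 = 5. Product = 1·5 = 5.
54 > 5, so (P, X) is risk-dominant. Player 1's payoff there is 12.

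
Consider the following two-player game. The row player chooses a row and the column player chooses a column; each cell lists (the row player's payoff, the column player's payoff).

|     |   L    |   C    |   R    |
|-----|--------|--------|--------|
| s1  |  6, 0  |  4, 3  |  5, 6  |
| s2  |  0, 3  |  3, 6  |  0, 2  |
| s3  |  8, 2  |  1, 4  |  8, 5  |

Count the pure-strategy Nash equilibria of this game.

1

(s3, R): the row player gets 8 (best alternative 5); the column player gets 5 (best alternative 4). Neither deviates — NE.
(s2, C) is not a NE: the row player would switch to s1 (4 > 3).
No other cell survives both best-response checks, so there is 1 pure NE.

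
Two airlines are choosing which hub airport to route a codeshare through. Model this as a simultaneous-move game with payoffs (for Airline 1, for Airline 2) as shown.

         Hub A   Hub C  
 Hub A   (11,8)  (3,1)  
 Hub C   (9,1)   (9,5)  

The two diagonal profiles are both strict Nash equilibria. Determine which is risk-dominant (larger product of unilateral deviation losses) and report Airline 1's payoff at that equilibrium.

At both Hub A: Airline 1 loses 11 − 9 = 2 by deviating; Airline 2 loses 8 − 1 = 7. Product = 2·7 = 14.
At both Hub C: Airline 1 loses 9 − 3 = 6 by deviating; Airline 2 loses 5 − 1 = 4. Product = 6·4 = 24.
24 > 14, so both Hub C is risk-dominant. Airline 1's payoff there is 9.

9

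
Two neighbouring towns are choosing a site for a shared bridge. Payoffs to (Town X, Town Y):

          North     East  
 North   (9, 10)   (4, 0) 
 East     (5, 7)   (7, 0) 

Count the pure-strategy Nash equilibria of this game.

Both North: Town X gets 9 (best alternative 5); Town Y gets 10 (best alternative 0). Neither deviates — NE.
Both East is not a NE: Town Y would switch to North (7 > 0).
No other cell survives both best-response checks, so there is 1 pure NE.

1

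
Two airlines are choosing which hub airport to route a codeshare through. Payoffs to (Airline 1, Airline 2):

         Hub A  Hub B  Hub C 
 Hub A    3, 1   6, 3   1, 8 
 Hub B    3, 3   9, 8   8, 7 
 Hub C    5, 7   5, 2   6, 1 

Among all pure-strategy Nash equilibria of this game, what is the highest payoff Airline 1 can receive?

9

Both Hub B is a pure NE (Airline 1: 9 ≥ 6; Airline 2: 8 ≥ 7). Airline 1 gets 9.
(Hub C, Hub A) is a pure NE (Airline 1: 5 ≥ 3; Airline 2: 7 ≥ 2). Airline 1 gets 5.
Every other cell has a profitable deviation for at least one player. Highest of {9, 5} is 9.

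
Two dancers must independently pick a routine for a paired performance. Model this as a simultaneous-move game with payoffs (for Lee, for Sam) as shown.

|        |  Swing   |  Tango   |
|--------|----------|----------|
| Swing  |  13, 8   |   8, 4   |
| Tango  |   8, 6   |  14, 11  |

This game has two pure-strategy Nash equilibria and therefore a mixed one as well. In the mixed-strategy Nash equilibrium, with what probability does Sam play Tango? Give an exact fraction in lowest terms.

Sam's mix q on Swing must make Lee indifferent between Swing and Tango.
Lee's payoff from Swing: 13q + 8(1−q). From Tango: 8q + 14(1−q).
Set equal: 5q = 6(1−q) → q = 6/11.
Probability on Tango is 1 − 6/11 = 5/11.

5/11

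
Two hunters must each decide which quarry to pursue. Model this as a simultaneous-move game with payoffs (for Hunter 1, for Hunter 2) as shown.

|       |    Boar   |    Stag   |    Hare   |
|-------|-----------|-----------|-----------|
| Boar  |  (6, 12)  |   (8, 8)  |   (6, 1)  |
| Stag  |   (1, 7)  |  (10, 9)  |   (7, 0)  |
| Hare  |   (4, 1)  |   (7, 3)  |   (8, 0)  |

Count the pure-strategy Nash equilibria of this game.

2

Both Boar: Hunter 1 gets 6 (best alternative 4); Hunter 2 gets 12 (best alternative 8). Neither deviates — NE.
Both Stag: Hunter 1 gets 10 (best alternative 8); Hunter 2 gets 9 (best alternative 7). Neither deviates — NE.
Both Hare is not a NE: Hunter 2 would switch to Stag (3 > 0).
No other cell survives both best-response checks, so there are 2 pure NE.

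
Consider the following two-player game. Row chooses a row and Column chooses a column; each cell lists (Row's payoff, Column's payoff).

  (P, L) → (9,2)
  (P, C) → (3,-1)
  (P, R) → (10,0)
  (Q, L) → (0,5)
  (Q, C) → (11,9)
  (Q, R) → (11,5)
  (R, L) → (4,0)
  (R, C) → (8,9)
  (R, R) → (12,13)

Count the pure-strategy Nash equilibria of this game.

3

(P, L): Row gets 9 (best alternative 4); Column gets 2 (best alternative 0). Neither deviates — NE.
(Q, C): Row gets 11 (best alternative 8); Column gets 9 (best alternative 5). Neither deviates — NE.
(R, R): Row gets 12 (best alternative 11); Column gets 13 (best alternative 9). Neither deviates — NE.
(R, C) is not a NE: Row would switch to Q (11 > 8).
No other cell survives both best-response checks, so there are 3 pure NE.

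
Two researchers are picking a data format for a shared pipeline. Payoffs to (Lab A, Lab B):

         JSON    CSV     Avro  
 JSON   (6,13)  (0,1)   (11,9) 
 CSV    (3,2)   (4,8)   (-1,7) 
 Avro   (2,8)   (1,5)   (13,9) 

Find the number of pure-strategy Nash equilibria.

3

Both JSON: Lab A gets 6 (best alternative 3); Lab B gets 13 (best alternative 9). Neither deviates — NE.
Both CSV: Lab A gets 4 (best alternative 1); Lab B gets 8 (best alternative 7). Neither deviates — NE.
Both Avro: Lab A gets 13 (best alternative 11); Lab B gets 9 (best alternative 8). Neither deviates — NE.
(CSV, Avro) is not a NE: Lab A would switch to Avro (13 > -1).
No other cell survives both best-response checks, so there are 3 pure NE.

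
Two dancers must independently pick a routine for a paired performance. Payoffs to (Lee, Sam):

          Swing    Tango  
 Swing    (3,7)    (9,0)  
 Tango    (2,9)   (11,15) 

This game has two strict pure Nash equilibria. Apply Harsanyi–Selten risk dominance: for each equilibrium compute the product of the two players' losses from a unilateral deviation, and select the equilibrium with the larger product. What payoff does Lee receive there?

11

At both Swing: Lee loses 3 − 2 = 1 by deviating; Sam loses 7 − 0 = 7. Product = 1·7 = 7.
At both Tango: Lee loses 11 − 9 = 2 by deviating; Sam loses 15 − 9 = 6. Product = 2·6 = 12.
12 > 7, so both Tango is risk-dominant. Lee's payoff there is 11.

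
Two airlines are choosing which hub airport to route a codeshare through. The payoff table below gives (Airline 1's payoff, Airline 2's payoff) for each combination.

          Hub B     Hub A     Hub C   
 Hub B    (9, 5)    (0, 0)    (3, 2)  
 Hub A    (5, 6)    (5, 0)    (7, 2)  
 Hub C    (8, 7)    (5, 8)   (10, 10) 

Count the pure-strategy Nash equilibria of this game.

2

Both Hub B: Airline 1 gets 9 (best alternative 8); Airline 2 gets 5 (best alternative 2). Neither deviates — NE.
Both Hub C: Airline 1 gets 10 (best alternative 7); Airline 2 gets 10 (best alternative 8). Neither deviates — NE.
Both Hub A is not a NE: Airline 2 would switch to Hub B (6 > 0).
No other cell survives both best-response checks, so there are 2 pure NE.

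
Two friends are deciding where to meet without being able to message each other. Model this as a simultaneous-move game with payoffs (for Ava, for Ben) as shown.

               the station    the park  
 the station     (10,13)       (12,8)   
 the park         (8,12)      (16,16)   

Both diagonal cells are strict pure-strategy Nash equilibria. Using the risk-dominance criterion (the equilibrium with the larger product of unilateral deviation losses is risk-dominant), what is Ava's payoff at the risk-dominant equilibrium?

At both the station: Ava loses 10 − 8 = 2 by deviating; Ben loses 13 − 8 = 5. Product = 2·5 = 10.
At both the park: Ava loses 16 − 12 = 4 by deviating; Ben loses 16 − 12 = 4. Product = 4·4 = 16.
16 > 10, so both the park is risk-dominant. Ava's payoff there is 16.

16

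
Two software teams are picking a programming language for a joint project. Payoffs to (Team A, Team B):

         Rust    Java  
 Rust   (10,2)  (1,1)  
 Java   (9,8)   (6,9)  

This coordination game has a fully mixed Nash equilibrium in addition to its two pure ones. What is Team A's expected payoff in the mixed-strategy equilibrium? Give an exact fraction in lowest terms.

Team B mixes with probability q on Rust, chosen so Team A is indifferent: 10q + 1(1−q) = 9q + 6(1−q) gives q = 5/6.
Team A's expected payoff (from either row, since indifferent) is 10·5/6 + 1·1/6 = 17/2.

17/2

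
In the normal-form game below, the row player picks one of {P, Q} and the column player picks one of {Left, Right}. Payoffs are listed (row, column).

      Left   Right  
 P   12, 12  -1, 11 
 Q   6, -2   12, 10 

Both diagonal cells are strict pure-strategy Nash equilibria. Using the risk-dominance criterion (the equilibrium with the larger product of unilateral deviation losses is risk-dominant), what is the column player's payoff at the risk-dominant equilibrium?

10

At (P, Left): the row player loses 12 − 6 = 6 by deviating; the column player loses 12 − 11 = 1. Product = 6·1 = 6.
At (Q, Right): the row player loses 12 − (-1) = 13 by deviating; the column player loses 10 − (-2) = 12. Product = 13·12 = 156.
156 > 6, so (Q, Right) is risk-dominant. The column player's payoff there is 10.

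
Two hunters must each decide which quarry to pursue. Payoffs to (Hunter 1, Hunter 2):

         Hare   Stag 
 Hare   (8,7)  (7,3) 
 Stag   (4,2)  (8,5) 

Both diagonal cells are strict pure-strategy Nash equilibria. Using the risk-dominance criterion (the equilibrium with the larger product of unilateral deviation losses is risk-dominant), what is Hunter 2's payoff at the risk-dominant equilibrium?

At both Hare: Hunter 1 loses 8 − 4 = 4 by deviating; Hunter 2 loses 7 − 3 = 4. Product = 4·4 = 16.
At both Stag: Hunter 1 loses 8 − 7 = 1 by deviating; Hunter 2 loses 5 − 2 = 3. Product = 1·3 = 3.
16 > 3, so both Hare is risk-dominant. Hunter 2's payoff there is 7.

7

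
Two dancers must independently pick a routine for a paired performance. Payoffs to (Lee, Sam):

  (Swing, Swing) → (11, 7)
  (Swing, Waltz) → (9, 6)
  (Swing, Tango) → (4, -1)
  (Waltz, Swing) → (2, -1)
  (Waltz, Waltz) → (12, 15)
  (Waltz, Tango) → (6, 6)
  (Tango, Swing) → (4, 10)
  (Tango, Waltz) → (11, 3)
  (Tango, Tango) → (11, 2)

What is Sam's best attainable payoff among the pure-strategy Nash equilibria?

Both Swing is a pure NE (Lee: 11 ≥ 4; Sam: 7 ≥ 6). Sam gets 7.
Both Waltz is a pure NE (Lee: 12 ≥ 11; Sam: 15 ≥ 6). Sam gets 15.
Every other cell has a profitable deviation for at least one player. Highest of {7, 15} is 15.

15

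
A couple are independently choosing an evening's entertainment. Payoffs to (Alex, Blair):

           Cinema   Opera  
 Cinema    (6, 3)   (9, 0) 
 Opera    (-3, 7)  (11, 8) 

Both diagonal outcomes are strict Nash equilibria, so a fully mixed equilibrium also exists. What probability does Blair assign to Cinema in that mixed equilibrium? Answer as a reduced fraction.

2/11

Blair's mix q on Cinema must make Alex indifferent between Cinema and Opera.
Alex's payoff from Cinema: 6q + 9(1−q). From Opera: (-3)q + 11(1−q).
Set equal: 9q = 2(1−q) → q = 2/11.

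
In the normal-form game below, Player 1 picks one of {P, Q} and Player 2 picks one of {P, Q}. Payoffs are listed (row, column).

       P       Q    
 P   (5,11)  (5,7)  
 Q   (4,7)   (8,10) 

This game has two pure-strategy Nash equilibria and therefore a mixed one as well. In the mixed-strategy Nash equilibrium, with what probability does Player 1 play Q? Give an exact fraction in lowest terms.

4/7

Player 1's mix p on P must make Player 2 indifferent between P and Q.
Player 2's payoff from P: 11p + 7(1−p). From Q: 7p + 10(1−p).
Set equal: 4p = 3(1−p) → p = 3/7.
Probability on Q is 1 − 3/7 = 4/7.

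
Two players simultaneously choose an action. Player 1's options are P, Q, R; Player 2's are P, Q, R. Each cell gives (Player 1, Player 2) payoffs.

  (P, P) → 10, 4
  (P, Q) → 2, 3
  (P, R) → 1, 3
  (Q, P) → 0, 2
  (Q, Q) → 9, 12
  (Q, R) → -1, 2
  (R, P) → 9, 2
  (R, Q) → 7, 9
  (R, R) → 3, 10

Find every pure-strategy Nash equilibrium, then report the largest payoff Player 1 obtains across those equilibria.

10

Both P is a pure NE (Player 1: 10 ≥ 9; Player 2: 4 ≥ 3). Player 1 gets 10.
Both Q is a pure NE (Player 1: 9 ≥ 7; Player 2: 12 ≥ 2). Player 1 gets 9.
Both R is a pure NE (Player 1: 3 ≥ 1; Player 2: 10 ≥ 9). Player 1 gets 3.
Every other cell has a profitable deviation for at least one player. Highest of {10, 9, 3} is 10.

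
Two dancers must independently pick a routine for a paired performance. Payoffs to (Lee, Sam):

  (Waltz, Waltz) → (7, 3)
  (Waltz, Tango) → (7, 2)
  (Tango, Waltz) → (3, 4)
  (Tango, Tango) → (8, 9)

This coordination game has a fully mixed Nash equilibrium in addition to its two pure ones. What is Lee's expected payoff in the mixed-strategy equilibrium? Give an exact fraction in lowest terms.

Sam mixes with probability q on Waltz, chosen so Lee is indifferent: 7q + 7(1−q) = 3q + 8(1−q) gives q = 1/5.
Lee's expected payoff (from either row, since indifferent) is 7·1/5 + 7·4/5 = 7.

7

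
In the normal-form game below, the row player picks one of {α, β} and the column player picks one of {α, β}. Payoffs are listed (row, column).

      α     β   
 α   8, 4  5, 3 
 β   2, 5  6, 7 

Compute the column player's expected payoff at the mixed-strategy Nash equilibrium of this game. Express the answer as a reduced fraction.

The row player mixes with probability p on α, chosen so the column player is indifferent: 4p + 5(1−p) = 3p + 7(1−p) gives p = 2/3.
The column player's expected payoff is 4·2/3 + 5·1/3 = 13/3.

13/3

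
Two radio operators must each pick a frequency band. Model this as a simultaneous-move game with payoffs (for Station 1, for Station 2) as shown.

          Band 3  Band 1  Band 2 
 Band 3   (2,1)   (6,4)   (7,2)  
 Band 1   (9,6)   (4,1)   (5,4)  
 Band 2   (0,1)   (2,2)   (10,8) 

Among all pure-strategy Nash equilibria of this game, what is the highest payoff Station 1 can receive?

10

(Band 3, Band 1) is a pure NE (Station 1: 6 ≥ 4; Station 2: 4 ≥ 2). Station 1 gets 6.
(Band 1, Band 3) is a pure NE (Station 1: 9 ≥ 2; Station 2: 6 ≥ 4). Station 1 gets 9.
Both Band 2 is a pure NE (Station 1: 10 ≥ 7; Station 2: 8 ≥ 2). Station 1 gets 10.
Every other cell has a profitable deviation for at least one player. Highest of {6, 9, 10} is 10.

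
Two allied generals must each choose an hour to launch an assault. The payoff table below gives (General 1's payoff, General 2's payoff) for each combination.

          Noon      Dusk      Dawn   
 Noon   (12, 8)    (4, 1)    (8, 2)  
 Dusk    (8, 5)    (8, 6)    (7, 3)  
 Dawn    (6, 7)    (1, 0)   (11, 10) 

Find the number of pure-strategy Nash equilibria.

3

Both Noon: General 1 gets 12 (best alternative 8); General 2 gets 8 (best alternative 2). Neither deviates — NE.
Both Dusk: General 1 gets 8 (best alternative 4); General 2 gets 6 (best alternative 5). Neither deviates — NE.
Both Dawn: General 1 gets 11 (best alternative 8); General 2 gets 10 (best alternative 7). Neither deviates — NE.
(Noon, Dusk) is not a NE: General 1 would switch to Dusk (8 > 4).
No other cell survives both best-response checks, so there are 3 pure NE.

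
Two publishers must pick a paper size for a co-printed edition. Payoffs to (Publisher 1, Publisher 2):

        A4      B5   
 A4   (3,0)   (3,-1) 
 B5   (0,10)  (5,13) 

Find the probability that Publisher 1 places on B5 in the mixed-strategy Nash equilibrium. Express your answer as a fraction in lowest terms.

Publisher 1's mix p on A4 must make Publisher 2 indifferent between A4 and B5.
Publisher 2's payoff from A4: 0p + 10(1−p). From B5: (-1)p + 13(1−p).
Set equal: 1p = 3(1−p) → p = 3/4.
Probability on B5 is 1 − 3/4 = 1/4.

1/4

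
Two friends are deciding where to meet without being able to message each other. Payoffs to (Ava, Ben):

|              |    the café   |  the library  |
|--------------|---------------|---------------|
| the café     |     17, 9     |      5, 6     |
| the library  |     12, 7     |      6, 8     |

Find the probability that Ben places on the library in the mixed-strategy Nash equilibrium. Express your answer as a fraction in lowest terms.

Ben's mix q on the café must make Ava indifferent between the café and the library.
Ava's payoff from the café: 17q + 5(1−q). From the library: 12q + 6(1−q).
Set equal: 5q = 1(1−q) → q = 1/6.
Probability on the library is 1 − 1/6 = 5/6.

5/6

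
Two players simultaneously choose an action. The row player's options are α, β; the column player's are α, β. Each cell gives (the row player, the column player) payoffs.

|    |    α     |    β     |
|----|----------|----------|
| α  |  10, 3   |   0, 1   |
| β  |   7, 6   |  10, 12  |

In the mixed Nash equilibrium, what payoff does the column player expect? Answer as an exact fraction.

The row player mixes with probability p on α, chosen so the column player is indifferent: 3p + 6(1−p) = 1p + 12(1−p) gives p = 3/4.
The column player's expected payoff is 3·3/4 + 6·1/4 = 15/4.

15/4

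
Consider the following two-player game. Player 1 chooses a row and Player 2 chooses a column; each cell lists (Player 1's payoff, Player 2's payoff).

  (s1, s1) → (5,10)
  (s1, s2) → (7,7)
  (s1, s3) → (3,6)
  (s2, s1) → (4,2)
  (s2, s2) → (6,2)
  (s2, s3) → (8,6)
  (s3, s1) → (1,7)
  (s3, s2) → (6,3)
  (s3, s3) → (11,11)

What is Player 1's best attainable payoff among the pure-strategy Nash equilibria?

Both s1 is a pure NE (Player 1: 5 ≥ 4; Player 2: 10 ≥ 7). Player 1 gets 5.
Both s3 is a pure NE (Player 1: 11 ≥ 8; Player 2: 11 ≥ 7). Player 1 gets 11.
Every other cell has a profitable deviation for at least one player. Highest of {5, 11} is 11.

11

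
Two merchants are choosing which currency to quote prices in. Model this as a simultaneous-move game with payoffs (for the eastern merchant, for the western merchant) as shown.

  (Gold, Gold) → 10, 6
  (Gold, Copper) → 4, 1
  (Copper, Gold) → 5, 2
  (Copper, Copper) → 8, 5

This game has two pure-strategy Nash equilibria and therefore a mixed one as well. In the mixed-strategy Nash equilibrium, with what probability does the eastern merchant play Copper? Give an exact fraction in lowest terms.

The eastern merchant's mix p on Gold must make the western merchant indifferent between Gold and Copper.
The western merchant's payoff from Gold: 6p + 2(1−p). From Copper: 1p + 5(1−p).
Set equal: 5p = 3(1−p) → p = 3/8.
Probability on Copper is 1 − 3/8 = 5/8.

5/8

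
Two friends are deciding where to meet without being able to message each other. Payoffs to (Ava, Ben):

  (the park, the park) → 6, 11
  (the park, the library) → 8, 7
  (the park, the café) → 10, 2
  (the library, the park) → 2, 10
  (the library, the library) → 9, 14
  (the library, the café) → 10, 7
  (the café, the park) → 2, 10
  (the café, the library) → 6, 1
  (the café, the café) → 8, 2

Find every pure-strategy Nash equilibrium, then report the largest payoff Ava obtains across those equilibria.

9

Both the park is a pure NE (Ava: 6 ≥ 2; Ben: 11 ≥ 7). Ava gets 6.
Both the library is a pure NE (Ava: 9 ≥ 8; Ben: 14 ≥ 10). Ava gets 9.
Every other cell has a profitable deviation for at least one player. Highest of {6, 9} is 9.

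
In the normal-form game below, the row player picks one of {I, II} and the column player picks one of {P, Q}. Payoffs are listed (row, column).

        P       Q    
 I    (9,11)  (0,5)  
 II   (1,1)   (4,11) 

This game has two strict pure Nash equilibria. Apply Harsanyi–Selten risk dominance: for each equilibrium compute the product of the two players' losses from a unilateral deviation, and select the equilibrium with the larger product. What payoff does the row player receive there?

At (I, P): the row player loses 9 − 1 = 8 by deviating; the column player loses 11 − 5 = 6. Product = 8·6 = 48.
At (II, Q): the row player loses 4 − 0 = 4 by deviating; the column player loses 11 − 1 = 10. Product = 4·10 = 40.
48 > 40, so (I, P) is risk-dominant. The row player's payoff there is 9.

9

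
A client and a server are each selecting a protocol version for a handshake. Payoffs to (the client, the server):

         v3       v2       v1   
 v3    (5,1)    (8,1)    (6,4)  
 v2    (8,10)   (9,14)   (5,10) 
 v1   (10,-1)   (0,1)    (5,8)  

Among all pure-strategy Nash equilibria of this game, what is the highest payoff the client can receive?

9

(v3, v1) is a pure NE (the client: 6 ≥ 5; the server: 4 ≥ 1). The client gets 6.
Both v2 is a pure NE (the client: 9 ≥ 8; the server: 14 ≥ 10). The client gets 9.
Every other cell has a profitable deviation for at least one player. Highest of {6, 9} is 9.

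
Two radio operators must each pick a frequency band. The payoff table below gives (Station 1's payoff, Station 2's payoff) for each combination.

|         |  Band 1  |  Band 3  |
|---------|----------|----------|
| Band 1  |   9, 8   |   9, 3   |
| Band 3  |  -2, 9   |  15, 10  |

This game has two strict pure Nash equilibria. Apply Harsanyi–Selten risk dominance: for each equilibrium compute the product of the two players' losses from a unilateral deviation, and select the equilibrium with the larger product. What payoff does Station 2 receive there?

At both Band 1: Station 1 loses 9 − (-2) = 11 by deviating; Station 2 loses 8 − 3 = 5. Product = 11·5 = 55.
At both Band 3: Station 1 loses 15 − 9 = 6 by deviating; Station 2 loses 10 − 9 = 1. Product = 6·1 = 6.
55 > 6, so both Band 1 is risk-dominant. Station 2's payoff there is 8.

8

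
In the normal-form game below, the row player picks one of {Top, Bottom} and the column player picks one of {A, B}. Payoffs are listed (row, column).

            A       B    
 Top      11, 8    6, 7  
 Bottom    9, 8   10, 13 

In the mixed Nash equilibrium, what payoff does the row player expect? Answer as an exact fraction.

28/3

The column player mixes with probability q on A, chosen so the row player is indifferent: 11q + 6(1−q) = 9q + 10(1−q) gives q = 2/3.
The row player's expected payoff (from either row, since indifferent) is 11·2/3 + 6·1/3 = 28/3.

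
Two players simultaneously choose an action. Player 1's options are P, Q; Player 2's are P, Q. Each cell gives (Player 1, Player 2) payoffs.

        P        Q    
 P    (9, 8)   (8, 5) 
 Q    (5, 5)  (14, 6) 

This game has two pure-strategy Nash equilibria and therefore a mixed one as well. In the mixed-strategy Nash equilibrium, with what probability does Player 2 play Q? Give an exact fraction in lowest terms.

2/5

Player 2's mix q on P must make Player 1 indifferent between P and Q.
Player 1's payoff from P: 9q + 8(1−q). From Q: 5q + 14(1−q).
Set equal: 4q = 6(1−q) → q = 6/10 = 3/5.
Probability on Q is 1 − 3/5 = 2/5.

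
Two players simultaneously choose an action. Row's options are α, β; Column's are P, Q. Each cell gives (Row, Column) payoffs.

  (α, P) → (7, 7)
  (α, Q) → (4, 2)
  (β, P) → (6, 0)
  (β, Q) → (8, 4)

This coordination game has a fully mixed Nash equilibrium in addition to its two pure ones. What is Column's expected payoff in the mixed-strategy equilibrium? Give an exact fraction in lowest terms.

28/9

Row mixes with probability p on α, chosen so Column is indifferent: 7p + 0(1−p) = 2p + 4(1−p) gives p = 4/9.
Column's expected payoff is 7·4/9 + 0·5/9 = 28/9.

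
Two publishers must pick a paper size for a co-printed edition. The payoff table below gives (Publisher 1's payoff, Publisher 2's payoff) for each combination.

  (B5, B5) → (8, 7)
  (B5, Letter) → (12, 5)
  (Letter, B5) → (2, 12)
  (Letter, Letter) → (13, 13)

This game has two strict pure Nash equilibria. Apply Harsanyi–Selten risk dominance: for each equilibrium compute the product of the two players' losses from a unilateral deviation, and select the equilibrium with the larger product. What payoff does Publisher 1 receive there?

At both B5: Publisher 1 loses 8 − 2 = 6 by deviating; Publisher 2 loses 7 − 5 = 2. Product = 6·2 = 12.
At both Letter: Publisher 1 loses 13 − 12 = 1 by deviating; Publisher 2 loses 13 − 12 = 1. Product = 1·1 = 1.
12 > 1, so both B5 is risk-dominant. Publisher 1's payoff there is 8.

8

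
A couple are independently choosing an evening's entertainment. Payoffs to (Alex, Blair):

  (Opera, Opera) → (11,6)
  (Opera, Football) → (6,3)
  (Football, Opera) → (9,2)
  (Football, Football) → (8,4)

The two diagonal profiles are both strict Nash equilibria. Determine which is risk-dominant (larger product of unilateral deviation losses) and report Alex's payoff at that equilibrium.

11

At both Opera: Alex loses 11 − 9 = 2 by deviating; Blair loses 6 − 3 = 3. Product = 2·3 = 6.
At both Football: Alex loses 8 − 6 = 2 by deviating; Blair loses 4 − 2 = 2. Product = 2·2 = 4.
6 > 4, so both Opera is risk-dominant. Alex's payoff there is 11.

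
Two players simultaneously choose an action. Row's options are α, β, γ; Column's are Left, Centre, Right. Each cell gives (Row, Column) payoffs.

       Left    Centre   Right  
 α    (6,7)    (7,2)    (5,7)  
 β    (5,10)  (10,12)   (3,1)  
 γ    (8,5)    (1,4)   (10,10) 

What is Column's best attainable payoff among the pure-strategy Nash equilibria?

(β, Centre) is a pure NE (Row: 10 ≥ 7; Column: 12 ≥ 10). Column gets 12.
(γ, Right) is a pure NE (Row: 10 ≥ 5; Column: 10 ≥ 5). Column gets 10.
Every other cell has a profitable deviation for at least one player. Highest of {12, 10} is 12.

12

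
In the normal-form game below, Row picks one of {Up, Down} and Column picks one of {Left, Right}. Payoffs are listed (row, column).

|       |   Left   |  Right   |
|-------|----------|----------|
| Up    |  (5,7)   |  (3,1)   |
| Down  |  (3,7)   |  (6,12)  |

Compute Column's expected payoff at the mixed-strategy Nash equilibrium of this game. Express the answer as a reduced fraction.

7

Row mixes with probability p on Up, chosen so Column is indifferent: 7p + 7(1−p) = 1p + 12(1−p) gives p = 5/11.
Column's expected payoff is 7·5/11 + 7·6/11 = 7.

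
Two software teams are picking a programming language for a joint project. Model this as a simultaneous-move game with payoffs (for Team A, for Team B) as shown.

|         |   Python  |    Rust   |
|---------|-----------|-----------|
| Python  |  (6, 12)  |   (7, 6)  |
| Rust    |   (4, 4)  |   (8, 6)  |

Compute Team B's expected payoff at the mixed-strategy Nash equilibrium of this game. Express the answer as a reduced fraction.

6

Team A mixes with probability p on Python, chosen so Team B is indifferent: 12p + 4(1−p) = 6p + 6(1−p) gives p = 1/4.
Team B's expected payoff is 12·1/4 + 4·3/4 = 6.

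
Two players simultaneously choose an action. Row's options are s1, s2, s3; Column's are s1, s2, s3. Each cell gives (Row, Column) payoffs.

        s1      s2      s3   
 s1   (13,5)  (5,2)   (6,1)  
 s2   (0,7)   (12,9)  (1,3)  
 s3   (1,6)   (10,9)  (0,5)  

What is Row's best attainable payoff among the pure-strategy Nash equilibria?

Both s1 is a pure NE (Row: 13 ≥ 1; Column: 5 ≥ 2). Row gets 13.
Both s2 is a pure NE (Row: 12 ≥ 10; Column: 9 ≥ 7). Row gets 12.
Every other cell has a profitable deviation for at least one player. Highest of {13, 12} is 13.

13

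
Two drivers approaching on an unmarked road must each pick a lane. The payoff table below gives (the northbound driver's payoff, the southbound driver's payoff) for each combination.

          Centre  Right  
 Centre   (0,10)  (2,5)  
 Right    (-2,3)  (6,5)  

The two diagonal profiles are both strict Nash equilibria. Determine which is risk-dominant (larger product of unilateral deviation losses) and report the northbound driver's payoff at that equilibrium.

At both Centre: the northbound driver loses 0 − (-2) = 2 by deviating; the southbound driver loses 10 − 5 = 5. Product = 2·5 = 10.
At both Right: the northbound driver loses 6 − 2 = 4 by deviating; the southbound driver loses 5 − 3 = 2. Product = 4·2 = 8.
10 > 8, so both Centre is risk-dominant. The northbound driver's payoff there is 0.

0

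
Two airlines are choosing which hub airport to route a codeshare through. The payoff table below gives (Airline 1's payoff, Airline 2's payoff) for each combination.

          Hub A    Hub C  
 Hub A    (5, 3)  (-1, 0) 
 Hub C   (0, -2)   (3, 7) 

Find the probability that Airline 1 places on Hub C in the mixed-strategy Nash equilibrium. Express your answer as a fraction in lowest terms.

Airline 1's mix p on Hub A must make Airline 2 indifferent between Hub A and Hub C.
Airline 2's payoff from Hub A: 3p + (-2)(1−p). From Hub C: 0p + 7(1−p).
Set equal: 3p = 9(1−p) → p = 9/12 = 3/4.
Probability on Hub C is 1 − 3/4 = 1/4.

1/4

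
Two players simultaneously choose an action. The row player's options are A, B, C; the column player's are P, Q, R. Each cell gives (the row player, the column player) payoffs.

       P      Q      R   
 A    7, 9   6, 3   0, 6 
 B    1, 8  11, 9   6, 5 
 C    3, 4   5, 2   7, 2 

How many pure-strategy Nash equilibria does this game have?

(A, P): the row player gets 7 (best alternative 3); the column player gets 9 (best alternative 6). Neither deviates — NE.
(B, Q): the row player gets 11 (best alternative 6); the column player gets 9 (best alternative 8). Neither deviates — NE.
(C, R) is not a NE: the column player would switch to P (4 > 2).
No other cell survives both best-response checks, so there are 2 pure NE.

2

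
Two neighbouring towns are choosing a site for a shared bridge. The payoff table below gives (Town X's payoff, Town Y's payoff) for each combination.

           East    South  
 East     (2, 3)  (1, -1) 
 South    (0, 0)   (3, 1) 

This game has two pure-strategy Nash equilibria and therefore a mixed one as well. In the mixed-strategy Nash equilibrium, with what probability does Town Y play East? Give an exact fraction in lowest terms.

1/2

Town Y's mix q on East must make Town X indifferent between East and South.
Town X's payoff from East: 2q + 1(1−q). From South: 0q + 3(1−q).
Set equal: 2q = 2(1−q) → q = 2/4 = 1/2.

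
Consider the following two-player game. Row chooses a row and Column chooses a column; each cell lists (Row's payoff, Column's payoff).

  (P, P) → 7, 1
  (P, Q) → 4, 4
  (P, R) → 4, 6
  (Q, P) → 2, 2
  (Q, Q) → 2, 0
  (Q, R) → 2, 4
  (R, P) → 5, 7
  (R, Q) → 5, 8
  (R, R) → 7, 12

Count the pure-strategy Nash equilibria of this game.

1

Both R: Row gets 7 (best alternative 4); Column gets 12 (best alternative 8). Neither deviates — NE.
Both Q is not a NE: Row would switch to R (5 > 2).
No other cell survives both best-response checks, so there is 1 pure NE.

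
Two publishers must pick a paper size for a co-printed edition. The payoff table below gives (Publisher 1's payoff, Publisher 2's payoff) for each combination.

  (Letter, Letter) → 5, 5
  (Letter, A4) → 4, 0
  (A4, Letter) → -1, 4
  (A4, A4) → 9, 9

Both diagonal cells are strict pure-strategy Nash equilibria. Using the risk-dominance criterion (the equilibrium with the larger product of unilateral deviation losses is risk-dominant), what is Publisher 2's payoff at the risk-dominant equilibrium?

At both Letter: Publisher 1 loses 5 − (-1) = 6 by deviating; Publisher 2 loses 5 − 0 = 5. Product = 6·5 = 30.
At both A4: Publisher 1 loses 9 − 4 = 5 by deviating; Publisher 2 loses 9 − 4 = 5. Product = 5·5 = 25.
30 > 25, so both Letter is risk-dominant. Publisher 2's payoff there is 5.

5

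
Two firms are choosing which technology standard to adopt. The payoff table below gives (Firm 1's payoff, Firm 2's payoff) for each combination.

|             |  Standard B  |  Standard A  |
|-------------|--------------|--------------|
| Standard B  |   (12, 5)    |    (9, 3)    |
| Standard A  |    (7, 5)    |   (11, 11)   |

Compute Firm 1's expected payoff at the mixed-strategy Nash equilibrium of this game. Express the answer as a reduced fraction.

69/7

Firm 2 mixes with probability q on Standard B, chosen so Firm 1 is indifferent: 12q + 9(1−q) = 7q + 11(1−q) gives q = 2/7.
Firm 1's expected payoff (from either row, since indifferent) is 12·2/7 + 9·5/7 = 69/7.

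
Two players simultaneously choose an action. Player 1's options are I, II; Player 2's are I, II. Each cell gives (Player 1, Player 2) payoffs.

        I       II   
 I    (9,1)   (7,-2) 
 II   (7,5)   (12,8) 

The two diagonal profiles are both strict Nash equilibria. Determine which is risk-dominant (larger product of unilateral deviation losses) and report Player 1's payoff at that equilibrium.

At both I: Player 1 loses 9 − 7 = 2 by deviating; Player 2 loses 1 − (-2) = 3. Product = 2·3 = 6.
At both II: Player 1 loses 12 − 7 = 5 by deviating; Player 2 loses 8 − 5 = 3. Product = 5·3 = 15.
15 > 6, so both II is risk-dominant. Player 1's payoff there is 12.

12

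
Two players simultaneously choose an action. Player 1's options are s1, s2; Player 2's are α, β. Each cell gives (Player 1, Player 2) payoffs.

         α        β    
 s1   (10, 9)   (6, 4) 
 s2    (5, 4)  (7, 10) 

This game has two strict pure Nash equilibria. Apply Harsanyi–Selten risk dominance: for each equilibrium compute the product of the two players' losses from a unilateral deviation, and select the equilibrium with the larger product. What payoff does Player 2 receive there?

9

At (s1, α): Player 1 loses 10 − 5 = 5 by deviating; Player 2 loses 9 − 4 = 5. Product = 5·5 = 25.
At (s2, β): Player 1 loses 7 − 6 = 1 by deviating; Player 2 loses 10 − 4 = 6. Product = 1·6 = 6.
25 > 6, so (s1, α) is risk-dominant. Player 2's payoff there is 9.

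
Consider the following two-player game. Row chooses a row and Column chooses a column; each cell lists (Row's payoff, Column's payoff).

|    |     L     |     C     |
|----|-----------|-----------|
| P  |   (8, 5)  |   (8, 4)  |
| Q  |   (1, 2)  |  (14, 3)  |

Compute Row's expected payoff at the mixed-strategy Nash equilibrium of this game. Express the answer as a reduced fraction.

8

Column mixes with probability q on L, chosen so Row is indifferent: 8q + 8(1−q) = 1q + 14(1−q) gives q = 6/13.
Row's expected payoff (from either row, since indifferent) is 8·6/13 + 8·7/13 = 8.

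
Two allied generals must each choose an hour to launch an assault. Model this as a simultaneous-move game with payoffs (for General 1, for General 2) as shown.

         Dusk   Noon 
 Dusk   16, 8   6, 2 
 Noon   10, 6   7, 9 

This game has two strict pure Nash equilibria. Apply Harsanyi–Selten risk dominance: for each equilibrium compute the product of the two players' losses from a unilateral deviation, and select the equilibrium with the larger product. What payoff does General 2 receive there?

At both Dusk: General 1 loses 16 − 10 = 6 by deviating; General 2 loses 8 − 2 = 6. Product = 6·6 = 36.
At both Noon: General 1 loses 7 − 6 = 1 by deviating; General 2 loses 9 − 6 = 3. Product = 1·3 = 3.
36 > 3, so both Dusk is risk-dominant. General 2's payoff there is 8.

8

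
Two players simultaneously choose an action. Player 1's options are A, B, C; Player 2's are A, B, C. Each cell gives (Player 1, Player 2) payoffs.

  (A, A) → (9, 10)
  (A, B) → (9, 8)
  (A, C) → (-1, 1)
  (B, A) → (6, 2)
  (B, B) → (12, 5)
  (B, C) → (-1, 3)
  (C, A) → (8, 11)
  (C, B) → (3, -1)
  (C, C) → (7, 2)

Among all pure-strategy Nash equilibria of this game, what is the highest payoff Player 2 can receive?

Both A is a pure NE (Player 1: 9 ≥ 8; Player 2: 10 ≥ 8). Player 2 gets 10.
Both B is a pure NE (Player 1: 12 ≥ 9; Player 2: 5 ≥ 3). Player 2 gets 5.
Every other cell has a profitable deviation for at least one player. Highest of {10, 5} is 10.

10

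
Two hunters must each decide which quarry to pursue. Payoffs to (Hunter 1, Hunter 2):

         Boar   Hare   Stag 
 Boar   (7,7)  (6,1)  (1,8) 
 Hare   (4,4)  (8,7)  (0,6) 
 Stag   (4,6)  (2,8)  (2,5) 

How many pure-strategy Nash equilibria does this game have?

Both Hare: Hunter 1 gets 8 (best alternative 6); Hunter 2 gets 7 (best alternative 6). Neither deviates — NE.
Both Boar is not a NE: Hunter 2 would switch to Stag (8 > 7).
No other cell survives both best-response checks, so there is 1 pure NE.

1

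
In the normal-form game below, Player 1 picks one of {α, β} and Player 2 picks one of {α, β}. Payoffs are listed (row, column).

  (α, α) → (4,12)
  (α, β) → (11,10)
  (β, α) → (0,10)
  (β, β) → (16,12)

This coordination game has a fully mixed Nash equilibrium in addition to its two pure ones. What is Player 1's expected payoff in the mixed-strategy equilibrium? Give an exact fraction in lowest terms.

Player 2 mixes with probability q on α, chosen so Player 1 is indifferent: 4q + 11(1−q) = 0q + 16(1−q) gives q = 5/9.
Player 1's expected payoff (from either row, since indifferent) is 4·5/9 + 11·4/9 = 64/9.

64/9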